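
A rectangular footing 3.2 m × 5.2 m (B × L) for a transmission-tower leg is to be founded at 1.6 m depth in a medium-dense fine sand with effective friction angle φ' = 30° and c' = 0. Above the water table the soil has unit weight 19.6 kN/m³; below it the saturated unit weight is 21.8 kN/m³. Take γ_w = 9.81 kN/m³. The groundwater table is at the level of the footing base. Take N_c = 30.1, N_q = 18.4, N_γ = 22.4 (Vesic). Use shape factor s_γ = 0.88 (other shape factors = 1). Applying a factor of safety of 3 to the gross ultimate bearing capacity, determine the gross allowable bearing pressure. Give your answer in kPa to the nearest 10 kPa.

q_all ≈ 320 kPa

Overburden at base level: q = 19.6 × 1.6 = 31.36 kPa.
Below the base the soil is submerged, so the ½γBN_γ term uses γ' = 21.8 − 9.81 = 11.99 kN/m³.
Surcharge term q·N_q = 31.36 × 18.4 = 577.02 kPa; self-weight term 0.5·γ·B·N_γ·s_γ = 0.5 × 11.99 × 3.2 × 22.4 × 0.88 = 378.16 kPa.
q_ult = 577.02 + 378.16 = 955.18 kPa.
q_all = q_ult / FS = 955.18 / 3 = 318.39 kPa.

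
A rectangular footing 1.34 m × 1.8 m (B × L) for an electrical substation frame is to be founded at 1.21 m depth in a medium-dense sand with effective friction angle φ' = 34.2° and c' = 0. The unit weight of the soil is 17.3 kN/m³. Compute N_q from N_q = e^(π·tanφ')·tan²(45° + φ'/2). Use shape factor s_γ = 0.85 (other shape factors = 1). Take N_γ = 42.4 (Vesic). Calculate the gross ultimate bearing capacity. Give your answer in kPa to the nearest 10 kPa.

tan34.2° = 0.6796, so N_q = e^(π×0.6796)·tan²(62.1°) = 8.457 × 3.567 = 30.17.
Overburden at base level: q = 17.3 × 1.21 = 20.933 kPa.
Surcharge term q·N_q = 20.933 × 30.168 = 631.5 kPa; self-weight term 0.5·γ·B·N_γ·s_γ = 0.5 × 17.3 × 1.34 × 42.4 × 0.85 = 417.74 kPa.
q_ult = 631.5 + 417.74 = 1049.2 kPa.

q_ult ≈ 1050 kPa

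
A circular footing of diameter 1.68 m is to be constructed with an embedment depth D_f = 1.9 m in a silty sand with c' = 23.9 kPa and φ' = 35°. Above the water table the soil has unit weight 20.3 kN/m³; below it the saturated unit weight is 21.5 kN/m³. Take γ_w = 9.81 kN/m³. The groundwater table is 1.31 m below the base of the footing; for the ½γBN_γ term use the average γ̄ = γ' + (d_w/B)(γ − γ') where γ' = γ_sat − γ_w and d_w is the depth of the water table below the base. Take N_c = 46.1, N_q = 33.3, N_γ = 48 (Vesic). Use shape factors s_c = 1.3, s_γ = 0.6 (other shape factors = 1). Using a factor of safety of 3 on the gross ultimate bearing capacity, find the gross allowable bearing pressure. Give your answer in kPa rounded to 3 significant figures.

Overburden at base level: q = 20.3 × 1.9 = 38.57 kPa.
The water table is 1.31 m below the base (< B = 1.68 m), so the ½γBN_γ term uses γ̄ = γ' + (d_w/B)(γ − γ') = 11.69 + (1.31/1.68)(20.3 − 11.69) = 18.404 kN/m³.
Cohesion term c·N_c·s_c = 23.9 × 46.1 × 1.3 = 1432.3 kPa; surcharge term q·N_q = 38.57 × 33.3 = 1284.4 kPa; self-weight term 0.5·γ·B·N_γ·s_γ = 0.5 × 18.404 × 1.68 × 48 × 0.6 = 445.22 kPa.
q_ult = 1432.3 + 1284.4 + 445.22 = 3161.9 kPa.
q_all = 3161.9 / 3 = 1054 kPa.

q_all ≈ 1050 kPa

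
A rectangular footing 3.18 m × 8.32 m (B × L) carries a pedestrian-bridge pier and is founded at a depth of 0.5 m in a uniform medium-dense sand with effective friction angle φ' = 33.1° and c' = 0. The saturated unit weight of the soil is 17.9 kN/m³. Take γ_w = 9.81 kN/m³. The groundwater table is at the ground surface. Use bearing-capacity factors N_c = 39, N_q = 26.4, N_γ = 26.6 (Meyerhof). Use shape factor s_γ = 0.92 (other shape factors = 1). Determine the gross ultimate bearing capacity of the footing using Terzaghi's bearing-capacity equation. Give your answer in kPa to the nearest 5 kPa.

With the water table at the surface the whole profile is submerged: γ' = 17.9 − 9.81 = 8.09 kN/m³, so q = γ'·D_f = 4.045 kPa; the same γ' applies in the ½γBN_γ term.
q_ult = q·N_q + 0.5·γ·B·N_γ·s_γ
     = 4.045 × 26.4 + 0.5 × 8.09 × 3.18 × 26.6 × 0.92
     = 106.79 + 314.79 = 421.57 kPa.

q_ult ≈ 420 kPa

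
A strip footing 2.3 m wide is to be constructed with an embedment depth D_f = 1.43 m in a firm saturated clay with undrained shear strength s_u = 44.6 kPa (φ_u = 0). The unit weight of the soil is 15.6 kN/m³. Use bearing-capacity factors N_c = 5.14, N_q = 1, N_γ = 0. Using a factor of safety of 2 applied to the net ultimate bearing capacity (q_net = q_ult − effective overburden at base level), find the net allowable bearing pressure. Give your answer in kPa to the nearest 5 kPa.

q_all(net) ≈ 115 kPa

Overburden at base level: q = 15.6 × 1.43 = 22.308 kPa.
Cohesion term c·N_c = 44.6 × 5.14 = 229.24 kPa; surcharge term q·N_q = 22.308 × 1 = 22.308 kPa.
q_ult = 229.24 + 22.308 = 251.55 kPa.
Net ultimate: q_net = 251.55 − 22.308 = 229.24 kPa.
q_all(net) = 229.24 / 2 = 114.62 kPa.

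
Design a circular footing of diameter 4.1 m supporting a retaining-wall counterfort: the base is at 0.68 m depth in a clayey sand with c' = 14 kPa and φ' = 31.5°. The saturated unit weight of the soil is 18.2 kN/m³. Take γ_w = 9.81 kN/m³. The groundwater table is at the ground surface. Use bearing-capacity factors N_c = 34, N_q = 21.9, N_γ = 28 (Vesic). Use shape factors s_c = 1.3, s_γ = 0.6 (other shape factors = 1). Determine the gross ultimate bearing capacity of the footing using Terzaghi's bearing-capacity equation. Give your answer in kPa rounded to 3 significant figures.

q_ult ≈ 1030 kPa

With the water table at the surface the whole profile is submerged: γ' = 18.2 − 9.81 = 8.39 kN/m³, so q = γ'·D_f = 5.7052 kPa; the same γ' applies in the ½γBN_γ term.
q_ult = c·N_c·s_c + q·N_q + 0.5·γ·B·N_γ·s_γ
     = 14 × 34 × 1.3 + 5.7052 × 21.9 + 0.5 × 8.39 × 4.1 × 28 × 0.6
     = 618.8 + 124.94 + 288.95 = 1032.7 kPa.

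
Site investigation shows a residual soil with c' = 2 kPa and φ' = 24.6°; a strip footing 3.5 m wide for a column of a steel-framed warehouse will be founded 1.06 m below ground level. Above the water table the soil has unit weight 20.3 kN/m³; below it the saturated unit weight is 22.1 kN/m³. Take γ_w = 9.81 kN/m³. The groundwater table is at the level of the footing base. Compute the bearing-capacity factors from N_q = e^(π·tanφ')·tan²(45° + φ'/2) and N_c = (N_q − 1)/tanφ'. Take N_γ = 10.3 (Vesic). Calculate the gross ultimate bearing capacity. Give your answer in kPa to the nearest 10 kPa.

q_ult ≈ 480 kPa

tan24.6° = 0.4578, so N_q = e^(π×0.4578)·tan²(57.3°) = 4.214 × 2.426 = 10.22.
N_c = (10.22 − 1)/tan24.6° = 20.15.
Overburden at base level: q = 20.3 × 1.06 = 21.518 kPa.
Below the base the soil is submerged, so the ½γBN_γ term uses γ' = 22.1 − 9.81 = 12.29 kN/m³.
Cohesion term c·N_c = 2 × 20.146 = 40.292 kPa; surcharge term q·N_q = 21.518 × 10.224 = 219.99 kPa; self-weight term 0.5·γ·B·N_γ = 0.5 × 12.29 × 3.5 × 10.3 = 221.53 kPa.
q_ult = 40.292 + 219.99 + 221.53 = 481.81 kPa.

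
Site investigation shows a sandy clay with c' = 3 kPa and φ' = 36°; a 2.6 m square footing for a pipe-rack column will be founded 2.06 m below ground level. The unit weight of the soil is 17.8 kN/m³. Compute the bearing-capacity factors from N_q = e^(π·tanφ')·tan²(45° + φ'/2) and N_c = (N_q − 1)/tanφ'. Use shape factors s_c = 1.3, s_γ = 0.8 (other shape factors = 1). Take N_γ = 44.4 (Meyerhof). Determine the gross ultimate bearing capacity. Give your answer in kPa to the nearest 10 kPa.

tan36° = 0.7265, so N_q = e^(π×0.7265)·tan²(63°) = 9.801 × 3.852 = 37.75.
N_c = (37.75 − 1)/tan36° = 50.59.
q = γ·D_f = 17.8 × 2.06 = 36.668 kPa.
c·N_c·s_c = 3 × 50.585 × 1.3 = 197.28 kPa
q·N_q = 36.668 × 37.752 = 1384.3 kPa
0.5·γ·B·N_γ·s_γ = 0.5 × 17.8 × 2.6 × 44.4 × 0.8 = 821.93 kPa
q_ult = 197.28 + 1384.3 + 821.93 = 2403.5 kPa.

q_ult ≈ 2400 kPa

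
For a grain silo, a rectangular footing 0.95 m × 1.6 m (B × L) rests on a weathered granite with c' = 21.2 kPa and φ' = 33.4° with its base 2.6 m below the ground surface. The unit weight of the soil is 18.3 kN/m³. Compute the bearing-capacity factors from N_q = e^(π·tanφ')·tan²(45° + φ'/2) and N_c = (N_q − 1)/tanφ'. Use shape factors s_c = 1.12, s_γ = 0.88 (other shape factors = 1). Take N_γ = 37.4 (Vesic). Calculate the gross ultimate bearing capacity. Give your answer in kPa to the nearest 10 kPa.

q_ult ≈ 2540 kPa

tan33.4° = 0.6594, so N_q = e^(π×0.6594)·tan²(61.7°) = 7.937 × 3.449 = 27.38.
N_c = (27.38 − 1)/tan33.4° = 40.
q = γ·D_f = 18.3 × 2.6 = 47.58 kPa.
c·N_c·s_c = 21.2 × 40 × 1.12 = 949.76 kPa
q·N_q = 47.58 × 27.375 = 1302.5 kPa
0.5·γ·B·N_γ·s_γ = 0.5 × 18.3 × 0.95 × 37.4 × 0.88 = 286.09 kPa
q_ult = 949.76 + 1302.5 + 286.09 = 2538.4 kPa.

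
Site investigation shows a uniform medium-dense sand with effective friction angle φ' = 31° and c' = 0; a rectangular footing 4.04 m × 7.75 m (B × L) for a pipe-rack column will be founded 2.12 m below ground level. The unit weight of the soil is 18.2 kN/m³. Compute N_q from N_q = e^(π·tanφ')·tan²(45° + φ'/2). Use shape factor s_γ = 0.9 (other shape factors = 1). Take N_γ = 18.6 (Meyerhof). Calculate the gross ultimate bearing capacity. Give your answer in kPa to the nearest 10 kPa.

tan31° = 0.6009, so N_q = e^(π×0.6009)·tan²(60.5°) = 6.604 × 3.124 = 20.63.
Effective surcharge at the founding depth q = γ·D_f = 18.2 × 2.12 = 38.584 kPa.
q_ult = q·N_q + 0.5·γ·B·N_γ·s_γ
     = 38.584 × 20.631 + 0.5 × 18.2 × 4.04 × 18.6 × 0.9
     = 796.02 + 615.43 = 1411.4 kPa.

q_ult ≈ 1410 kPa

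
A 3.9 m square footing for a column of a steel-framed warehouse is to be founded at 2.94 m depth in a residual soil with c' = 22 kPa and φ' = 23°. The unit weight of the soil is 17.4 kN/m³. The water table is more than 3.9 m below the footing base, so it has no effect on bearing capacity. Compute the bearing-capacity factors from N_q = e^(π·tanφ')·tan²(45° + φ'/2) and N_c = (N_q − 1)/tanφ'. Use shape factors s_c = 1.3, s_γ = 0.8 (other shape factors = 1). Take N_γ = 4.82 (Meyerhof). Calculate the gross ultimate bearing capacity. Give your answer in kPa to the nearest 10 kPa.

q_ult ≈ 1090 kPa

tan23° = 0.4245, so N_q = e^(π×0.4245)·tan²(56.5°) = 3.794 × 2.283 = 8.66.
N_c = (8.66 − 1)/tan23° = 18.05.
q = γ·D_f = 17.4 × 2.94 = 51.156 kPa.
c·N_c·s_c = 22 × 18.049 × 1.3 = 516.19 kPa
q·N_q = 51.156 × 8.6612 = 443.07 kPa
0.5·γ·B·N_γ·s_γ = 0.5 × 17.4 × 3.9 × 4.82 × 0.8 = 130.83 kPa
q_ult = 516.19 + 443.07 + 130.83 = 1090.1 kPa.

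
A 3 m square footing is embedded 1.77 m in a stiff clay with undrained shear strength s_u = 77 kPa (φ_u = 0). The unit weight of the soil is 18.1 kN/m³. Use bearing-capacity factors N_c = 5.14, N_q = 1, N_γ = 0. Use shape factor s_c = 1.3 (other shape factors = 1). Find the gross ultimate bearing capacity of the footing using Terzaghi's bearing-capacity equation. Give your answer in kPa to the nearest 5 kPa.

Overburden at base level: q = 18.1 × 1.77 = 32.037 kPa.
Cohesion term c·N_c·s_c = 77 × 5.14 × 1.3 = 514.51 kPa; surcharge term q·N_q = 32.037 × 1 = 32.037 kPa.
q_ult = 514.51 + 32.037 = 546.55 kPa.

q_ult ≈ 545 kPa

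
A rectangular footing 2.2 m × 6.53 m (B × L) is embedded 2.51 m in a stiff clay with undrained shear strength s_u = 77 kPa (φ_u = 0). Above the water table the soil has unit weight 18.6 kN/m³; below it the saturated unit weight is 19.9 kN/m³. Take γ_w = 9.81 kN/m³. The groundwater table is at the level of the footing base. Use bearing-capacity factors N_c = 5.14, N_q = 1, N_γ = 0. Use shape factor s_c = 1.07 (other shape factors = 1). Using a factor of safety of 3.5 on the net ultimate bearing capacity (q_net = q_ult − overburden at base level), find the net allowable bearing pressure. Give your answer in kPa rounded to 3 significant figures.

q = γ·D_f = 18.6 × 2.51 = 46.686 kPa.
c·N_c·s_c = 77 × 5.14 × 1.07 = 423.48 kPa
q·N_q = 46.686 × 1 = 46.686 kPa
q_ult = 423.48 + 46.686 = 470.17 kPa.
q_net = 470.17 − 46.686 = 423.48 kPa.
q_all(net) = 423.48 / 3.5 = 121 kPa.

q_all(net) ≈ 121 kPa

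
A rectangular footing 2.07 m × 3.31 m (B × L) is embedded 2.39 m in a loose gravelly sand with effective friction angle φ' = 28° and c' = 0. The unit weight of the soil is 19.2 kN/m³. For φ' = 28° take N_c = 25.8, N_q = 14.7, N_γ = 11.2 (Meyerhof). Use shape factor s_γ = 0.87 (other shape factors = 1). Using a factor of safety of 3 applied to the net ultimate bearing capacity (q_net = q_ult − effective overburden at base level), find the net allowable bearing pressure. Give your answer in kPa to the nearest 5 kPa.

q_all(net) ≈ 275 kPa

Overburden at base level: q = 19.2 × 2.39 = 45.888 kPa.
Surcharge term q·N_q = 45.888 × 14.7 = 674.55 kPa; self-weight term 0.5·γ·B·N_γ·s_γ = 0.5 × 19.2 × 2.07 × 11.2 × 0.87 = 193.63 kPa.
q_ult = 674.55 + 193.63 = 868.19 kPa.
Net ultimate: q_net = 868.19 − 45.888 = 822.3 kPa.
q_all(net) = 822.3 / 3 = 274.1 kPa.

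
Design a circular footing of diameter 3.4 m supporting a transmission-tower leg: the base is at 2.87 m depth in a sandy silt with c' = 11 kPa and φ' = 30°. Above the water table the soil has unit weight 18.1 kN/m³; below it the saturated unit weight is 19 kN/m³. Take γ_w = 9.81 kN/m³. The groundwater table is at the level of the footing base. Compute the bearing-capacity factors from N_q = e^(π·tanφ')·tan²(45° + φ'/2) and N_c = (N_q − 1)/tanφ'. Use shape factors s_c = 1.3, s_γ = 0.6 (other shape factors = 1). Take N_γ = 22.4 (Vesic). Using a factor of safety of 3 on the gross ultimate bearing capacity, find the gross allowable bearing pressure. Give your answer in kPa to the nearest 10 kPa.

q_all ≈ 530 kPa

N_q = e^(π·tan30°)·tan²(60°) = 18.4; N_c = (N_q − 1)/tanφ' = 30.14.
Overburden at base level: q = 18.1 × 2.87 = 51.947 kPa.
Below the base the soil is submerged, so the ½γBN_γ term uses γ' = 19 − 9.81 = 9.19 kN/m³.
Cohesion term c·N_c·s_c = 11 × 30.14 × 1.3 = 431 kPa; surcharge term q·N_q = 51.947 × 18.401 = 955.88 kPa; self-weight term 0.5·γ·B·N_γ·s_γ = 0.5 × 9.19 × 3.4 × 22.4 × 0.6 = 209.97 kPa.
q_ult = 431 + 955.88 + 209.97 = 1596.9 kPa.
q_all = 1596.9 / 3 = 532.28 kPa.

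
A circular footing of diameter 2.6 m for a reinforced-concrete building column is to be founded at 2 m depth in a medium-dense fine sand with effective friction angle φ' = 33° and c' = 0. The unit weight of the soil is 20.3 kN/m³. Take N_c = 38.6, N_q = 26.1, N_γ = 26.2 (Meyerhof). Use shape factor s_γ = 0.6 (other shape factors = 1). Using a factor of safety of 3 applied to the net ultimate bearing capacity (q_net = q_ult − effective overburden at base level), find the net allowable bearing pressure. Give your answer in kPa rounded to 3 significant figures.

q_all(net) ≈ 478 kPa

q = γ·D_f = 20.3 × 2 = 40.6 kPa.
q·N_q = 40.6 × 26.1 = 1059.7 kPa
0.5·γ·B·N_γ·s_γ = 0.5 × 20.3 × 2.6 × 26.2 × 0.6 = 414.85 kPa
q_ult = 1059.7 + 414.85 = 1474.5 kPa.
Net ultimate: q_net = 1474.5 − 40.6 = 1433.9 kPa.
q_all(net) = 1433.9 / 3 = 477.97 kPa.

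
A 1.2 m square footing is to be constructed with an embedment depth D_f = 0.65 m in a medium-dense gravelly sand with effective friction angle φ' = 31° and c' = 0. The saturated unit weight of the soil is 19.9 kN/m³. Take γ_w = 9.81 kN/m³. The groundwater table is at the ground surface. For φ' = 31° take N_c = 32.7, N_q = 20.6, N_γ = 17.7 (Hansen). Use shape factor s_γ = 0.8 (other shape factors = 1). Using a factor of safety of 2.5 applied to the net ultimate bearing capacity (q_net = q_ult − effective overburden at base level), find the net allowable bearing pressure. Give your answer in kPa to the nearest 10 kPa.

q_all(net) ≈ 90 kPa

With the water table at the surface the whole profile is submerged: γ' = 19.9 − 9.81 = 10.09 kN/m³, so q = γ'·D_f = 6.5585 kPa; the same γ' applies in the ½γBN_γ term.
q_ult = q·N_q + 0.5·γ·B·N_γ·s_γ
     = 6.5585 × 20.6 + 0.5 × 10.09 × 1.2 × 17.7 × 0.8
     = 135.11 + 85.725 = 220.83 kPa.
Net ultimate: q_net = 220.83 − 6.5585 = 214.27 kPa.
q_all(net) = 214.27 / 2.5 = 85.708 kPa.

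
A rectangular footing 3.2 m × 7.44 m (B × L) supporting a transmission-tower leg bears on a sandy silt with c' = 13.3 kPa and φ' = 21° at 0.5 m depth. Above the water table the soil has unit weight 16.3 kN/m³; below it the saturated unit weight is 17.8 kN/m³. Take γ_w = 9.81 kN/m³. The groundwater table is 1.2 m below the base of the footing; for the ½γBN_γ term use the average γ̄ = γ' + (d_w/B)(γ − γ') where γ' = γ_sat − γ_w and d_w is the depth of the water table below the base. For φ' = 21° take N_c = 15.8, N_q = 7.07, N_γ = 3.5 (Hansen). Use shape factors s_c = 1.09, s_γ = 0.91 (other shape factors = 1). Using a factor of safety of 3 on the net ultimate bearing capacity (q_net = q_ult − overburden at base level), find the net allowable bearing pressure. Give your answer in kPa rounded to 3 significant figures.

Effective surcharge at the founding depth q = γ·D_f = 16.3 × 0.5 = 8.15 kPa.
With d_w = 1.2 m < B, γ̄ = 7.99 + (1.2/3.2) × (16.3 − 7.99) = 11.106 kN/m³.
q_ult = c·N_c·s_c + q·N_q + 0.5·γ·B·N_γ·s_γ
     = 13.3 × 15.8 × 1.09 + 8.15 × 7.07 + 0.5 × 11.106 × 3.2 × 3.5 × 0.91
     = 229.05 + 57.621 + 56.597 = 343.27 kPa.
q_net = 343.27 − 8.15 = 335.12 kPa.
q_all(net) = 335.12 / 3 = 111.71 kPa.

q_all(net) ≈ 112 kPa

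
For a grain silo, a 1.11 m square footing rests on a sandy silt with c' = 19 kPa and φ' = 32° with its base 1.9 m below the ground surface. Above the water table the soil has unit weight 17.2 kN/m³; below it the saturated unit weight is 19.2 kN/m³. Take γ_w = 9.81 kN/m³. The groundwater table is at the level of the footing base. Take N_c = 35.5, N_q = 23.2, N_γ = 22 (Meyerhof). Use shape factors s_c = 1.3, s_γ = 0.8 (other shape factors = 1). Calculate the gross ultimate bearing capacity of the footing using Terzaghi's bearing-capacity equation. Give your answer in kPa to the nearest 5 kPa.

q_ult ≈ 1725 kPa

q = γ·D_f = 17.2 × 1.9 = 32.68 kPa.
For the ½γBN_γ term take γ' = 19.2 − 9.81 = 9.39 kN/m³ (soil below base is submerged).
c·N_c·s_c = 19 × 35.5 × 1.3 = 876.85 kPa
q·N_q = 32.68 × 23.2 = 758.18 kPa
0.5·γ·B·N_γ·s_γ = 0.5 × 9.39 × 1.11 × 22 × 0.8 = 91.722 kPa
q_ult = 876.85 + 758.18 + 91.722 = 1726.7 kPa.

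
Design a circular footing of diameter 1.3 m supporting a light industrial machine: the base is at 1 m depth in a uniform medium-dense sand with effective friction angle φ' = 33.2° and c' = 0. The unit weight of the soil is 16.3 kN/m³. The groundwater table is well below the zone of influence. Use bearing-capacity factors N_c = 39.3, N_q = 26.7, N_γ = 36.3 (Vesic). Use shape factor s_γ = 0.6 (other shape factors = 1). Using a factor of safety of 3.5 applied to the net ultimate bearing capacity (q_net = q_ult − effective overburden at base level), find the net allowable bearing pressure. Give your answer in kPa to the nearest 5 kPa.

q_all(net) ≈ 185 kPa

Overburden at base level: q = 16.3 × 1 = 16.3 kPa.
Surcharge term q·N_q = 16.3 × 26.7 = 435.21 kPa; self-weight term 0.5·γ·B·N_γ·s_γ = 0.5 × 16.3 × 1.3 × 36.3 × 0.6 = 230.76 kPa.
q_ult = 435.21 + 230.76 = 665.97 kPa.
Net ultimate: q_net = 665.97 − 16.3 = 649.67 kPa.
q_all(net) = 649.67 / 3.5 = 185.62 kPa.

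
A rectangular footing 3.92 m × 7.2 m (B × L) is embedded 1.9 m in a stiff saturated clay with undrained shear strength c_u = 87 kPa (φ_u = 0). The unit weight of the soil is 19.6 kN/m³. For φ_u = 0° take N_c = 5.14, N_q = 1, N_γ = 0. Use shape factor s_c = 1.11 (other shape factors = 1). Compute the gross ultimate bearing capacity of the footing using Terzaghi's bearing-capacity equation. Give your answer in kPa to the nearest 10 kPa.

q = γ·D_f = 19.6 × 1.9 = 37.24 kPa.
c·N_c·s_c = 87 × 5.14 × 1.11 = 496.37 kPa
q·N_q = 37.24 × 1 = 37.24 kPa
q_ult = 496.37 + 37.24 = 533.61 kPa.

q_ult ≈ 530 kPa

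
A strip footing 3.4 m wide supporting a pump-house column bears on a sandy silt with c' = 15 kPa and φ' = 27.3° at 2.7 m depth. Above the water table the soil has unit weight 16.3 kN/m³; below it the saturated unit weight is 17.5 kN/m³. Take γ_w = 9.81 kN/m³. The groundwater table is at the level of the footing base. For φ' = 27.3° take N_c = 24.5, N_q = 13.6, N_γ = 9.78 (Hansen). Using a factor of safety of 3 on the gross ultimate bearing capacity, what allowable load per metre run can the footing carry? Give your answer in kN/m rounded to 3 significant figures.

q = γ·D_f = 16.3 × 2.7 = 44.01 kPa.
For the ½γBN_γ term take γ' = 17.5 − 9.81 = 7.69 kN/m³ (soil below base is submerged).
c·N_c = 15 × 24.5 = 367.5 kPa
q·N_q = 44.01 × 13.6 = 598.54 kPa
0.5·γ·B·N_γ = 0.5 × 7.69 × 3.4 × 9.78 = 127.85 kPa
q_ult = 367.5 + 598.54 + 127.85 = 1093.9 kPa.
Gross allowable pressure q_all = 1093.9 / 3 = 364.63 kPa.
Allowable wall load = q_all × B = 364.63 × 3.4 = 1239.7 kN per metre run.

≈ 1240 kN/m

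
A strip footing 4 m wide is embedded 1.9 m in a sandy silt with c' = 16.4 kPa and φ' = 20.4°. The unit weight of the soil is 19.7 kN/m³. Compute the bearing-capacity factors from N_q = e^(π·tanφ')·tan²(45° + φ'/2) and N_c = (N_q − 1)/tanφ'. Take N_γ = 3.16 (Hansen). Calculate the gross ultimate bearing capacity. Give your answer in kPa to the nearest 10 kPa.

q_ult ≈ 620 kPa

tan20.4° = 0.3719, so N_q = e^(π×0.3719)·tan²(55.2°) = 3.217 × 2.07 = 6.66.
N_c = (6.66 − 1)/tan20.4° = 15.22.
Effective surcharge at the founding depth q = γ·D_f = 19.7 × 1.9 = 37.43 kPa.
q_ult = c·N_c + q·N_q + 0.5·γ·B·N_γ
     = 16.4 × 15.217 + 37.43 × 6.6591 + 0.5 × 19.7 × 4 × 3.16
     = 249.56 + 249.25 + 124.5 = 623.31 kPa.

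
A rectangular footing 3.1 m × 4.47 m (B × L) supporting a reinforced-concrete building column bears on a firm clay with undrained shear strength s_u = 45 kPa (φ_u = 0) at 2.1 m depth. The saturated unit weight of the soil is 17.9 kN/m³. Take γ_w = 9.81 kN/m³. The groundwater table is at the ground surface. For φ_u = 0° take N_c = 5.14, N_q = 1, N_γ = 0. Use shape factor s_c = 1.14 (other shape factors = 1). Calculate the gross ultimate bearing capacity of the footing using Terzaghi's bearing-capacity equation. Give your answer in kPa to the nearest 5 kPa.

q_ult ≈ 280 kPa

With the water table at the surface the whole profile is submerged: γ' = 17.9 − 9.81 = 8.09 kN/m³, so q = γ'·D_f = 16.989 kPa.
q_ult = c·N_c·s_c + q·N_q
     = 45 × 5.14 × 1.14 + 16.989 × 1
     = 263.68 + 16.989 = 280.67 kPa.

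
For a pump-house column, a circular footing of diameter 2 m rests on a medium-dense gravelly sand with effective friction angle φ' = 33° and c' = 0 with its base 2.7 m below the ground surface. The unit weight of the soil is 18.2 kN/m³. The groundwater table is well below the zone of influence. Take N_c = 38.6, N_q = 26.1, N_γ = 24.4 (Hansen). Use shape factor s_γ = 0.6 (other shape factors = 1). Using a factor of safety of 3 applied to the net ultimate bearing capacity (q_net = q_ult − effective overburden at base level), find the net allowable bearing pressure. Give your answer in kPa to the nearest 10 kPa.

q_all(net) ≈ 500 kPa

Effective surcharge at the founding depth q = γ·D_f = 18.2 × 2.7 = 49.14 kPa.
q_ult = q·N_q + 0.5·γ·B·N_γ·s_γ
     = 49.14 × 26.1 + 0.5 × 18.2 × 2 × 24.4 × 0.6
     = 1282.6 + 266.45 = 1549 kPa.
Net ultimate: q_net = 1549 − 49.14 = 1499.9 kPa.
q_all(net) = 1499.9 / 3 = 499.95 kPa.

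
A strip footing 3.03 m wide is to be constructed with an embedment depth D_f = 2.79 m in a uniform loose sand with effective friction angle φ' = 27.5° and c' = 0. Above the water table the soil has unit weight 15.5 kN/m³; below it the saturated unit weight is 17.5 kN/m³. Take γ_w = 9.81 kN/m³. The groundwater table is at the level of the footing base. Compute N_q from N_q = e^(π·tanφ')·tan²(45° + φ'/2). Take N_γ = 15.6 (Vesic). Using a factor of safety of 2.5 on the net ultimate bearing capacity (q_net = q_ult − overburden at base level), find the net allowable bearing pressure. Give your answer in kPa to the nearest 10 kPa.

q_all(net) ≈ 300 kPa

N_q = e^(π·tan27.5°)·tan²(58.75°) = 13.94.
Effective surcharge at the founding depth q = γ·D_f = 15.5 × 2.79 = 43.245 kPa.
The water table coincides with the base, so in the self-weight term γ → γ' = 7.69 kN/m³.
q_ult = q·N_q + 0.5·γ·B·N_γ
     = 43.245 × 13.936 + 0.5 × 7.69 × 3.03 × 15.6
     = 602.66 + 181.75 = 784.41 kPa.
q_net = 784.41 − 43.245 = 741.16 kPa.
q_all(net) = 741.16 / 2.5 = 296.46 kPa.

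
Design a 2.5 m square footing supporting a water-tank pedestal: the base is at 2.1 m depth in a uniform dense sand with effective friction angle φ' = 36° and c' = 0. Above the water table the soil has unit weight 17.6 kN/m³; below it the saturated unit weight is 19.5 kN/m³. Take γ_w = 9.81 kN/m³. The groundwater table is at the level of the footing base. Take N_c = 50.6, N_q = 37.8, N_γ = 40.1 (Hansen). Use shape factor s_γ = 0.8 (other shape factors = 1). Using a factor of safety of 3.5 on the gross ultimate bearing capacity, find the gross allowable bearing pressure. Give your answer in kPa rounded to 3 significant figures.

q_all ≈ 510 kPa

q = γ·D_f = 17.6 × 2.1 = 36.96 kPa.
For the ½γBN_γ term take γ' = 19.5 − 9.81 = 9.69 kN/m³ (soil below base is submerged).
q·N_q = 36.96 × 37.8 = 1397.1 kPa
0.5·γ·B·N_γ·s_γ = 0.5 × 9.69 × 2.5 × 40.1 × 0.8 = 388.57 kPa
q_ult = 1397.1 + 388.57 = 1785.7 kPa.
q_all = 1785.7 / 3.5 = 510.19 kPa.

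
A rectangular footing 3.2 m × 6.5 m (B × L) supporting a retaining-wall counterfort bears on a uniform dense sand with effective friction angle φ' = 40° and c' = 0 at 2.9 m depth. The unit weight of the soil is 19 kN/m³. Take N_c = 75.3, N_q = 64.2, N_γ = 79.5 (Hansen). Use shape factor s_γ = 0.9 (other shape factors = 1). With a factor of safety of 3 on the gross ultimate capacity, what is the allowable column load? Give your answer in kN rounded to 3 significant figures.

Overburden at base level: q = 19 × 2.9 = 55.1 kPa.
Surcharge term q·N_q = 55.1 × 64.2 = 3537.4 kPa; self-weight term 0.5·γ·B·N_γ·s_γ = 0.5 × 19 × 3.2 × 79.5 × 0.9 = 2175.1 kPa.
q_ult = 3537.4 + 2175.1 = 5712.5 kPa.
Gross allowable pressure q_all = 5712.5 / 3 = 1904.2 kPa.
Footing area = 20.8 m², so allowable column load = 1904.2 × 20.8 = 39607 kN.

P_all ≈ 39600 kN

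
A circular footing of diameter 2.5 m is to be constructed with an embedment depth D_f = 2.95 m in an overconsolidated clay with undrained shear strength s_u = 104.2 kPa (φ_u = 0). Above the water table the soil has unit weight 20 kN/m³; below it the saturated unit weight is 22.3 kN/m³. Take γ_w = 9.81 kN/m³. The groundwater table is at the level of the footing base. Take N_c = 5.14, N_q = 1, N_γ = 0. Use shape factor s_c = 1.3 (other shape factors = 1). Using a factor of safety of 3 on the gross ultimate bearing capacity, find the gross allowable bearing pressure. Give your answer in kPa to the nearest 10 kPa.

q_all ≈ 250 kPa

Overburden at base level: q = 20 × 2.95 = 59 kPa.
Cohesion term c·N_c·s_c = 104.2 × 5.14 × 1.3 = 696.26 kPa; surcharge term q·N_q = 59 × 1 = 59 kPa.
q_ult = 696.26 + 59 = 755.26 kPa.
q_all = 755.26 / 3 = 251.75 kPa.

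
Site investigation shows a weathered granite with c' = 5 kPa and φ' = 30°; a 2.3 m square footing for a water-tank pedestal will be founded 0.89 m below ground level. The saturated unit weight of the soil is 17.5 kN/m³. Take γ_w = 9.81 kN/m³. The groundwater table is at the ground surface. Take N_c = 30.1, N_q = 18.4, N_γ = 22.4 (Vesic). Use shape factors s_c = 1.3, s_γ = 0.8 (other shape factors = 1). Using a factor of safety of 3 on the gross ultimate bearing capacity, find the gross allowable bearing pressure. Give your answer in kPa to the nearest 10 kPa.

q_all ≈ 160 kPa

With the water table at the surface the whole profile is submerged: γ' = 17.5 − 9.81 = 7.69 kN/m³, so q = γ'·D_f = 6.8441 kPa; the same γ' applies in the ½γBN_γ term.
q_ult = c·N_c·s_c + q·N_q + 0.5·γ·B·N_γ·s_γ
     = 5 × 30.1 × 1.3 + 6.8441 × 18.4 + 0.5 × 7.69 × 2.3 × 22.4 × 0.8
     = 195.65 + 125.93 + 158.48 = 480.06 kPa.
q_all = 480.06 / 3 = 160.02 kPa.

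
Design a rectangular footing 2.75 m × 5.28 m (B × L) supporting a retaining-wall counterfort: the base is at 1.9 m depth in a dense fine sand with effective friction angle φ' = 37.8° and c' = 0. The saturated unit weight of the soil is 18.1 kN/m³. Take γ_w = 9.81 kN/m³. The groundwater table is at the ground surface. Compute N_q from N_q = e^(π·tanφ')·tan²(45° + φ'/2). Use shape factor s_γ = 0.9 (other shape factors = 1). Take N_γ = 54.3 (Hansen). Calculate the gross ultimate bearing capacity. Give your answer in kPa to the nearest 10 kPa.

tan37.8° = 0.7757, so N_q = e^(π×0.7757)·tan²(63.9°) = 11.437 × 4.167 = 47.66.
γ' = 18.1 − 9.81 = 8.29 kN/m³ (submerged throughout). q = 8.29 × 1.9 = 15.751 kPa; the same γ' applies in the ½γBN_γ term.
q·N_q = 15.751 × 47.655 = 750.62 kPa
0.5·γ·B·N_γ·s_γ = 0.5 × 8.29 × 2.75 × 54.3 × 0.9 = 557.06 kPa
q_ult = 750.62 + 557.06 = 1307.7 kPa.

q_ult ≈ 1310 kPa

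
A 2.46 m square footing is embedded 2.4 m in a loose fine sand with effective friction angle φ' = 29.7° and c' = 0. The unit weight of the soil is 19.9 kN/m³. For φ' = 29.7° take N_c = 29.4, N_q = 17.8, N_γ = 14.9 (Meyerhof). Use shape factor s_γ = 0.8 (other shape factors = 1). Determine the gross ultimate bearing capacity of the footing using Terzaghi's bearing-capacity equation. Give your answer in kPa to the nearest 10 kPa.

q_ult ≈ 1140 kPa

Effective surcharge at the founding depth q = γ·D_f = 19.9 × 2.4 = 47.76 kPa.
q_ult = q·N_q + 0.5·γ·B·N_γ·s_γ
     = 47.76 × 17.8 + 0.5 × 19.9 × 2.46 × 14.9 × 0.8
     = 850.13 + 291.77 = 1141.9 kPa.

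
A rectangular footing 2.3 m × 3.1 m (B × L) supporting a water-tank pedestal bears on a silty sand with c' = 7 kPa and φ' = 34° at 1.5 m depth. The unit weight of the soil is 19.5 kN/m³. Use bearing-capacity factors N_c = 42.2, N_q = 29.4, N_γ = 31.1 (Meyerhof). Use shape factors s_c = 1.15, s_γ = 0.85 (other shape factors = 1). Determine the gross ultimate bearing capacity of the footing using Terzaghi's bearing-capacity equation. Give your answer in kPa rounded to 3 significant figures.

q_ult ≈ 1790 kPa

q = γ·D_f = 19.5 × 1.5 = 29.25 kPa.
c·N_c·s_c = 7 × 42.2 × 1.15 = 339.71 kPa
q·N_q = 29.25 × 29.4 = 859.95 kPa
0.5·γ·B·N_γ·s_γ = 0.5 × 19.5 × 2.3 × 31.1 × 0.85 = 592.8 kPa
q_ult = 339.71 + 859.95 + 592.8 = 1792.5 kPa.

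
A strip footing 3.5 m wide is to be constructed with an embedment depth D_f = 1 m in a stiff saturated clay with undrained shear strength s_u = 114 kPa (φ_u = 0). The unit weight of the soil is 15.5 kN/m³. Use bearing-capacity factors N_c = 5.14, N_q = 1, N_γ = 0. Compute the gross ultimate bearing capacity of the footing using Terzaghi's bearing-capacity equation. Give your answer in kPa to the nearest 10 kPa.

q = γ·D_f = 15.5 × 1 = 15.5 kPa.
c·N_c = 114 × 5.14 = 585.96 kPa
q·N_q = 15.5 × 1 = 15.5 kPa
q_ult = 585.96 + 15.5 = 601.46 kPa.

q_ult ≈ 600 kPa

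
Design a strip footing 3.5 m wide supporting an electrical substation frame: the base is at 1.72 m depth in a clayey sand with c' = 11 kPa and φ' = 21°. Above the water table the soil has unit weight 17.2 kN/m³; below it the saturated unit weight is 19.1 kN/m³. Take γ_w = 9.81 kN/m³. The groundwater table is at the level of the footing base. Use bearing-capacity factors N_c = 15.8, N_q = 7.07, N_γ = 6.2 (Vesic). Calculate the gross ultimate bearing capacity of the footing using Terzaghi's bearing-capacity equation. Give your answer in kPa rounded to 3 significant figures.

q = γ·D_f = 17.2 × 1.72 = 29.584 kPa.
For the ½γBN_γ term take γ' = 19.1 − 9.81 = 9.29 kN/m³ (soil below base is submerged).
c·N_c = 11 × 15.8 = 173.8 kPa
q·N_q = 29.584 × 7.07 = 209.16 kPa
0.5·γ·B·N_γ = 0.5 × 9.29 × 3.5 × 6.2 = 100.8 kPa
q_ult = 173.8 + 209.16 + 100.8 = 483.76 kPa.

q_ult ≈ 484 kPa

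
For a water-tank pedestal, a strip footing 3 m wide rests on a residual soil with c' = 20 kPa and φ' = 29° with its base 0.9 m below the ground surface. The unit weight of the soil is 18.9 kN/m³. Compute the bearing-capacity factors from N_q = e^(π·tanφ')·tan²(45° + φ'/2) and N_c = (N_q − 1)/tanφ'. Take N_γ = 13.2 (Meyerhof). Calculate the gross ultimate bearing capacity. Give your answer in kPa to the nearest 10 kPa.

tan29° = 0.5543, so N_q = e^(π×0.5543)·tan²(59.5°) = 5.705 × 2.882 = 16.44.
N_c = (16.44 − 1)/tan29° = 27.86.
q = γ·D_f = 18.9 × 0.9 = 17.01 kPa.
c·N_c = 20 × 27.86 = 557.21 kPa
q·N_q = 17.01 × 16.443 = 279.7 kPa
0.5·γ·B·N_γ = 0.5 × 18.9 × 3 × 13.2 = 374.22 kPa
q_ult = 557.21 + 279.7 + 374.22 = 1211.1 kPa.

q_ult ≈ 1210 kPa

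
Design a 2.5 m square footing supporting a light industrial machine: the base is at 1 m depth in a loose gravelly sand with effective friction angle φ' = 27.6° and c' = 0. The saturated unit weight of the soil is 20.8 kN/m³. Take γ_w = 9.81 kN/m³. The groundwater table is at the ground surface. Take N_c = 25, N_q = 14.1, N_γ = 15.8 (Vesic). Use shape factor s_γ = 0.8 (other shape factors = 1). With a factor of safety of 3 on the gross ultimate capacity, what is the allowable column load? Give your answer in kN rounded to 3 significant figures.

P_all ≈ 685 kN

With the water table at the surface the whole profile is submerged: γ' = 20.8 − 9.81 = 10.99 kN/m³, so q = γ'·D_f = 10.99 kPa; the same γ' applies in the ½γBN_γ term.
q_ult = q·N_q + 0.5·γ·B·N_γ·s_γ
     = 10.99 × 14.1 + 0.5 × 10.99 × 2.5 × 15.8 × 0.8
     = 154.96 + 173.64 = 328.6 kPa.
Gross allowable pressure q_all = 328.6 / 3 = 109.53 kPa.
Footing area = 6.25 m², so allowable column load = 109.53 × 6.25 = 684.59 kN.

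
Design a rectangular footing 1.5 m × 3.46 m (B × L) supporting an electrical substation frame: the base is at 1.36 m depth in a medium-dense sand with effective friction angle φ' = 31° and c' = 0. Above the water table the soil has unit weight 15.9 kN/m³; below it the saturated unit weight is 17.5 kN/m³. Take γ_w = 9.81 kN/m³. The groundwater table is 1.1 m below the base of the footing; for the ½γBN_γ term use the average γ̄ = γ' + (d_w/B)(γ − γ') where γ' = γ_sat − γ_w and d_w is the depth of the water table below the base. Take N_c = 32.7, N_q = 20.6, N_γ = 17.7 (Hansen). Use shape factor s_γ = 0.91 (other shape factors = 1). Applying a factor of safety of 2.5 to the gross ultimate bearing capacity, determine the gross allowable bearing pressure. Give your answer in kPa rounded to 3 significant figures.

Effective surcharge at the founding depth q = γ·D_f = 15.9 × 1.36 = 21.624 kPa.
With d_w = 1.1 m < B, γ̄ = 7.69 + (1.1/1.5) × (15.9 − 7.69) = 13.711 kN/m³.
q_ult = q·N_q + 0.5·γ·B·N_γ·s_γ
     = 21.624 × 20.6 + 0.5 × 13.711 × 1.5 × 17.7 × 0.91
     = 445.45 + 165.63 = 611.08 kPa.
q_all = q_ult / FS = 611.08 / 2.5 = 244.43 kPa.

q_all ≈ 244 kPa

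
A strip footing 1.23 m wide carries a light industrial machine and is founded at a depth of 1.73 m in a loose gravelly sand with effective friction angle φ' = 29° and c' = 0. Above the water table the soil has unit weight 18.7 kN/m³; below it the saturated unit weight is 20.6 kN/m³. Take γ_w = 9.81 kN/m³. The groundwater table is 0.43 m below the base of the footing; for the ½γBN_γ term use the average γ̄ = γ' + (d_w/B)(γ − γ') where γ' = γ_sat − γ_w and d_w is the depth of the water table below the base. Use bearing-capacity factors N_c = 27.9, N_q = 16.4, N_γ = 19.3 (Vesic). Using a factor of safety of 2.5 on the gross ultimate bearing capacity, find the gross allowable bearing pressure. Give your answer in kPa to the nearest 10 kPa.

q_all ≈ 280 kPa

Overburden at base level: q = 18.7 × 1.73 = 32.351 kPa.
The water table is 0.43 m below the base (< B = 1.23 m), so the ½γBN_γ term uses γ̄ = γ' + (d_w/B)(γ − γ') = 10.79 + (0.43/1.23)(18.7 − 10.79) = 13.555 kN/m³.
Surcharge term q·N_q = 32.351 × 16.4 = 530.56 kPa; self-weight term 0.5·γ·B·N_γ = 0.5 × 13.555 × 1.23 × 19.3 = 160.89 kPa.
q_ult = 530.56 + 160.89 = 691.45 kPa.
q_all = 691.45 / 2.5 = 276.58 kPa.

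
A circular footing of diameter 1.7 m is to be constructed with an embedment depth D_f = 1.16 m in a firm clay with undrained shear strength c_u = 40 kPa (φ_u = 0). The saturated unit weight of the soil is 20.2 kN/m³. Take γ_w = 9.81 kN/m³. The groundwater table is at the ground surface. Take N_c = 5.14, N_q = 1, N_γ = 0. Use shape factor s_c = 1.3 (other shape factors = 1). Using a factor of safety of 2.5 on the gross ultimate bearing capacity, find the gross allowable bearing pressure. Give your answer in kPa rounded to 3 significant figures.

q_all ≈ 112 kPa

Water table at ground surface, so effective unit weight γ' = 20.2 − 9.81 = 10.39 kN/m³ is used throughout; overburden q = 10.39 × 1.16 = 12.052 kPa.
Cohesion term c·N_c·s_c = 40 × 5.14 × 1.3 = 267.28 kPa; surcharge term q·N_q = 12.052 × 1 = 12.052 kPa.
q_ult = 267.28 + 12.052 = 279.33 kPa.
q_all = 279.33 / 2.5 = 111.73 kPa.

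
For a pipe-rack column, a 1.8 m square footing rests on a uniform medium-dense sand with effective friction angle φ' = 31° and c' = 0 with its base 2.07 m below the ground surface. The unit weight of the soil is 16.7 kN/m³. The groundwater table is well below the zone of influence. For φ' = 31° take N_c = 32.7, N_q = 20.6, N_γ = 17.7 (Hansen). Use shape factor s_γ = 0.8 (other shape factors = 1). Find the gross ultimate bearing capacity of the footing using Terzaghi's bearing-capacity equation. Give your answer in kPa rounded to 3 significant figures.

Effective surcharge at the founding depth q = γ·D_f = 16.7 × 2.07 = 34.569 kPa.
q_ult = q·N_q + 0.5·γ·B·N_γ·s_γ
     = 34.569 × 20.6 + 0.5 × 16.7 × 1.8 × 17.7 × 0.8
     = 712.12 + 212.82 = 924.95 kPa.

q_ult ≈ 925 kPa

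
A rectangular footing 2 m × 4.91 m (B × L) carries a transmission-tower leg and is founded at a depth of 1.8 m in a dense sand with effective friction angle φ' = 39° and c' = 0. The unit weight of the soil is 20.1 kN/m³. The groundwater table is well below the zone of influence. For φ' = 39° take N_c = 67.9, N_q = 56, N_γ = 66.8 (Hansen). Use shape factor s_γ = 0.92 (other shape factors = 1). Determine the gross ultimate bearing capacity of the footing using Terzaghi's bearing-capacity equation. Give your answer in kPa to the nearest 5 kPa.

q_ult ≈ 3260 kPa

Effective surcharge at the founding depth q = γ·D_f = 20.1 × 1.8 = 36.18 kPa.
q_ult = q·N_q + 0.5·γ·B·N_γ·s_γ
     = 36.18 × 56 + 0.5 × 20.1 × 2 × 66.8 × 0.92
     = 2026.1 + 1235.3 = 3261.3 kPa.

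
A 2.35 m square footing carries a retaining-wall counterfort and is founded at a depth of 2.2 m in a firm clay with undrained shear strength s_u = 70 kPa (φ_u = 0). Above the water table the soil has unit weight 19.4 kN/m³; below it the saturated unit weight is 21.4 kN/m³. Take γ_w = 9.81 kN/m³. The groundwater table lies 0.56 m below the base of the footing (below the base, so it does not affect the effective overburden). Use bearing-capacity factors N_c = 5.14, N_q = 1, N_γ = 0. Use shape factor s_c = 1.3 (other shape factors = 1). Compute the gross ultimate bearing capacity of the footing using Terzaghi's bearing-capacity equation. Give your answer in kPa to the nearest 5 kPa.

Overburden at base level: q = 19.4 × 2.2 = 42.68 kPa.
Cohesion term c·N_c·s_c = 70 × 5.14 × 1.3 = 467.74 kPa; surcharge term q·N_q = 42.68 × 1 = 42.68 kPa.
q_ult = 467.74 + 42.68 = 510.42 kPa.

q_ult ≈ 510 kPa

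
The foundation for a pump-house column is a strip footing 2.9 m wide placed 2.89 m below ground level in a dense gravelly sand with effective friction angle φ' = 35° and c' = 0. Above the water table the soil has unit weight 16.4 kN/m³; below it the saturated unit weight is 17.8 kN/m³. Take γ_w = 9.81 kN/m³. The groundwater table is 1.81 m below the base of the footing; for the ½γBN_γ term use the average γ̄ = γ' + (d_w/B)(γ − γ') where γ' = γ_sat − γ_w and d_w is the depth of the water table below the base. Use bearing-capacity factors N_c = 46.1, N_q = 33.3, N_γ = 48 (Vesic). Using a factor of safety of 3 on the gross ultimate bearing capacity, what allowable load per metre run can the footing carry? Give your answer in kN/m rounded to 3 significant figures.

≈ 2420 kN/m

Overburden at base level: q = 16.4 × 2.89 = 47.396 kPa.
The water table is 1.81 m below the base (< B = 2.9 m), so the ½γBN_γ term uses γ̄ = γ' + (d_w/B)(γ − γ') = 7.99 + (1.81/2.9)(16.4 − 7.99) = 13.239 kN/m³.
Surcharge term q·N_q = 47.396 × 33.3 = 1578.3 kPa; self-weight term 0.5·γ·B·N_γ = 0.5 × 13.239 × 2.9 × 48 = 921.43 kPa.
q_ult = 1578.3 + 921.43 = 2499.7 kPa.
Gross allowable pressure q_all = 2499.7 / 3 = 833.24 kPa.
Allowable wall load = q_all × B = 833.24 × 2.9 = 2416.4 kN per metre run.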